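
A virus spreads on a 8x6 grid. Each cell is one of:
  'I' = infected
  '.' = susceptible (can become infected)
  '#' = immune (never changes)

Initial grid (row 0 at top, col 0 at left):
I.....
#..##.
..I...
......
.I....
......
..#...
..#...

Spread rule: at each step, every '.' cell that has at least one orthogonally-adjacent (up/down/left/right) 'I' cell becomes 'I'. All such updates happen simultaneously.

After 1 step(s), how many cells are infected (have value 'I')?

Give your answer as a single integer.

Answer: 12

Derivation:
Step 0 (initial): 3 infected
Step 1: +9 new -> 12 infected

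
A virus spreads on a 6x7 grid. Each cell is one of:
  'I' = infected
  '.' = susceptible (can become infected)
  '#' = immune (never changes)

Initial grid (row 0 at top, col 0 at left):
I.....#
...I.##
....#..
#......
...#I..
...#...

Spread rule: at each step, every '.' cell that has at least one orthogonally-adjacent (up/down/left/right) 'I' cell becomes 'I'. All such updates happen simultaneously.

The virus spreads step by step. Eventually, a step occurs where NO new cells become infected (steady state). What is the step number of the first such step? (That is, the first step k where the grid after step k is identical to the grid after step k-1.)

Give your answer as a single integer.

Answer: 8

Derivation:
Step 0 (initial): 3 infected
Step 1: +9 new -> 12 infected
Step 2: +9 new -> 21 infected
Step 3: +6 new -> 27 infected
Step 4: +3 new -> 30 infected
Step 5: +2 new -> 32 infected
Step 6: +2 new -> 34 infected
Step 7: +1 new -> 35 infected
Step 8: +0 new -> 35 infected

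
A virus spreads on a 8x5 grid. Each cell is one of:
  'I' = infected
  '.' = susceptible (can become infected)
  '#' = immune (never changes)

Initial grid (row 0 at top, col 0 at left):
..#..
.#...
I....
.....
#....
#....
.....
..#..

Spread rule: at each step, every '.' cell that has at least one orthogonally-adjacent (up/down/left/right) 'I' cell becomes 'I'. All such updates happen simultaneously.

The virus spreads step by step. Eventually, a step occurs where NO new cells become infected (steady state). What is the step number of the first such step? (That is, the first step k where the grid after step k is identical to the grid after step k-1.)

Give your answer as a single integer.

Step 0 (initial): 1 infected
Step 1: +3 new -> 4 infected
Step 2: +3 new -> 7 infected
Step 3: +5 new -> 12 infected
Step 4: +5 new -> 17 infected
Step 5: +6 new -> 23 infected
Step 6: +6 new -> 29 infected
Step 7: +3 new -> 32 infected
Step 8: +2 new -> 34 infected
Step 9: +1 new -> 35 infected
Step 10: +0 new -> 35 infected

Answer: 10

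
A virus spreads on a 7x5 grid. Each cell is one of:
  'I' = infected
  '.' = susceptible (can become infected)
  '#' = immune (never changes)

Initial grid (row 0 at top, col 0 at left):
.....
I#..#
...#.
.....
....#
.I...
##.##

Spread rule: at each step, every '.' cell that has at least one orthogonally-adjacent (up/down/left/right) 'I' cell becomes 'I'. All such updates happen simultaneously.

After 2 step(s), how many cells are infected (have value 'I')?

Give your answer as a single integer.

Step 0 (initial): 2 infected
Step 1: +5 new -> 7 infected
Step 2: +8 new -> 15 infected

Answer: 15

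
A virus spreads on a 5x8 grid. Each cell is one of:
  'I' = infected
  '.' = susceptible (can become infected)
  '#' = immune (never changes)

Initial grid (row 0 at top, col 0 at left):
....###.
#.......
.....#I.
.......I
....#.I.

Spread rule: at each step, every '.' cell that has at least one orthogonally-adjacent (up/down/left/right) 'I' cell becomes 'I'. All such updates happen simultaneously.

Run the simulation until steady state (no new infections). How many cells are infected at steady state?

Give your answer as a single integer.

Step 0 (initial): 3 infected
Step 1: +5 new -> 8 infected
Step 2: +3 new -> 11 infected
Step 3: +3 new -> 14 infected
Step 4: +3 new -> 17 infected
Step 5: +5 new -> 22 infected
Step 6: +5 new -> 27 infected
Step 7: +4 new -> 31 infected
Step 8: +3 new -> 34 infected
Step 9: +0 new -> 34 infected

Answer: 34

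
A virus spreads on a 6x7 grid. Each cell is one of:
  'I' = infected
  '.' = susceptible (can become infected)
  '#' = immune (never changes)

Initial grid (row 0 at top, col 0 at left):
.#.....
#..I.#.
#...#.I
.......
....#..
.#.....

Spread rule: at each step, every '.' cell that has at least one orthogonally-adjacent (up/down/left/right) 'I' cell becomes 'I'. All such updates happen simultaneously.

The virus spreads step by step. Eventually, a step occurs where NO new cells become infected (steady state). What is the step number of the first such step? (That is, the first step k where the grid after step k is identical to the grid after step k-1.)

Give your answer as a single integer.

Answer: 8

Derivation:
Step 0 (initial): 2 infected
Step 1: +7 new -> 9 infected
Step 2: +8 new -> 17 infected
Step 3: +7 new -> 24 infected
Step 4: +4 new -> 28 infected
Step 5: +4 new -> 32 infected
Step 6: +1 new -> 33 infected
Step 7: +1 new -> 34 infected
Step 8: +0 new -> 34 infected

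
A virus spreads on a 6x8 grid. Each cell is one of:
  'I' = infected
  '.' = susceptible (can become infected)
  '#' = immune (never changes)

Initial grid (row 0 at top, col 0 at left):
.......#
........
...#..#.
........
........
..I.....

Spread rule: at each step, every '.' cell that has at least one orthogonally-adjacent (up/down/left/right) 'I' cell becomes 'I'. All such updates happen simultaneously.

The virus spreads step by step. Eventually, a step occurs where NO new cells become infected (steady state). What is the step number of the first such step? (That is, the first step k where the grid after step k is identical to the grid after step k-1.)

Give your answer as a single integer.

Answer: 10

Derivation:
Step 0 (initial): 1 infected
Step 1: +3 new -> 4 infected
Step 2: +5 new -> 9 infected
Step 3: +6 new -> 15 infected
Step 4: +6 new -> 21 infected
Step 5: +8 new -> 29 infected
Step 6: +7 new -> 36 infected
Step 7: +4 new -> 40 infected
Step 8: +3 new -> 43 infected
Step 9: +2 new -> 45 infected
Step 10: +0 new -> 45 infected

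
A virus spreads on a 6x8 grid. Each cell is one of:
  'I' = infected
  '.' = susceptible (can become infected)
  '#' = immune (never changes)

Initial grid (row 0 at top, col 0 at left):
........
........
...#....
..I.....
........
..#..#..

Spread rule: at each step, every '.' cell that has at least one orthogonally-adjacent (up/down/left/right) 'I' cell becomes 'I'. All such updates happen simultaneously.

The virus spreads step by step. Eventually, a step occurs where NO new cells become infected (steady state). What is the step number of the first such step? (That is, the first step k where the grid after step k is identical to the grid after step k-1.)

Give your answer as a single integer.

Answer: 9

Derivation:
Step 0 (initial): 1 infected
Step 1: +4 new -> 5 infected
Step 2: +6 new -> 11 infected
Step 3: +10 new -> 21 infected
Step 4: +9 new -> 30 infected
Step 5: +6 new -> 36 infected
Step 6: +5 new -> 41 infected
Step 7: +3 new -> 44 infected
Step 8: +1 new -> 45 infected
Step 9: +0 new -> 45 infected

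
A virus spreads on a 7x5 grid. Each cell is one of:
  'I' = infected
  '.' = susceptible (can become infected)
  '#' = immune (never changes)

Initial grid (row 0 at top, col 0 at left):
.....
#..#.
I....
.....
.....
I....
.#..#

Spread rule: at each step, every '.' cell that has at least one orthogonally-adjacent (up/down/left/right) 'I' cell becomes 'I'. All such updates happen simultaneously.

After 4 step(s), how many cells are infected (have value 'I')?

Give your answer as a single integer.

Answer: 26

Derivation:
Step 0 (initial): 2 infected
Step 1: +5 new -> 7 infected
Step 2: +5 new -> 12 infected
Step 3: +7 new -> 19 infected
Step 4: +7 new -> 26 infected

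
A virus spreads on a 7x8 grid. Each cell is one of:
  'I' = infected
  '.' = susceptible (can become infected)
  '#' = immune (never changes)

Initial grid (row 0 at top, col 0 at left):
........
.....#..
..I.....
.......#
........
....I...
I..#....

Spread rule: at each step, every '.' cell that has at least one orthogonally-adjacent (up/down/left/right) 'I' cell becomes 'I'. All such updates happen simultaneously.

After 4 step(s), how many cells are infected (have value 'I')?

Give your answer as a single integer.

Step 0 (initial): 3 infected
Step 1: +10 new -> 13 infected
Step 2: +17 new -> 30 infected
Step 3: +11 new -> 41 infected
Step 4: +6 new -> 47 infected

Answer: 47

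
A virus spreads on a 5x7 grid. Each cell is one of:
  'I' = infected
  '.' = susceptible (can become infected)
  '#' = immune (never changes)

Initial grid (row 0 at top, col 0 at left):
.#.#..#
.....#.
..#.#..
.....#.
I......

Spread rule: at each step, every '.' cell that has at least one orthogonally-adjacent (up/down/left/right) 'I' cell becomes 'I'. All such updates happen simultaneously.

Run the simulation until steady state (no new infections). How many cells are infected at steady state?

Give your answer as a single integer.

Step 0 (initial): 1 infected
Step 1: +2 new -> 3 infected
Step 2: +3 new -> 6 infected
Step 3: +4 new -> 10 infected
Step 4: +4 new -> 14 infected
Step 5: +4 new -> 18 infected
Step 6: +3 new -> 21 infected
Step 7: +2 new -> 23 infected
Step 8: +2 new -> 25 infected
Step 9: +3 new -> 28 infected
Step 10: +0 new -> 28 infected

Answer: 28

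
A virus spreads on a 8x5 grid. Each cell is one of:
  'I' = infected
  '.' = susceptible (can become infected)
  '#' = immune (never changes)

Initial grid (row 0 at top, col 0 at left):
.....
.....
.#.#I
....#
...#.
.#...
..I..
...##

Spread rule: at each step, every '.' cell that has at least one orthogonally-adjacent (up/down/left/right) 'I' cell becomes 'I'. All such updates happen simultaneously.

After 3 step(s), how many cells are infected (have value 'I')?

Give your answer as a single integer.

Answer: 21

Derivation:
Step 0 (initial): 2 infected
Step 1: +5 new -> 7 infected
Step 2: +7 new -> 14 infected
Step 3: +7 new -> 21 infected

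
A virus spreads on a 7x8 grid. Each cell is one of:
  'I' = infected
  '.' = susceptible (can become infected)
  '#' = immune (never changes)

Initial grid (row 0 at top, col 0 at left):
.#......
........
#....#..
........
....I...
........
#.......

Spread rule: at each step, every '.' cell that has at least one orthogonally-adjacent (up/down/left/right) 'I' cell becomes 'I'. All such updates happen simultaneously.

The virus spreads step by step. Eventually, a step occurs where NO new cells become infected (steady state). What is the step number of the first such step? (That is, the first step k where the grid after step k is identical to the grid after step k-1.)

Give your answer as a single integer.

Step 0 (initial): 1 infected
Step 1: +4 new -> 5 infected
Step 2: +8 new -> 13 infected
Step 3: +10 new -> 23 infected
Step 4: +12 new -> 35 infected
Step 5: +10 new -> 45 infected
Step 6: +4 new -> 49 infected
Step 7: +2 new -> 51 infected
Step 8: +1 new -> 52 infected
Step 9: +0 new -> 52 infected

Answer: 9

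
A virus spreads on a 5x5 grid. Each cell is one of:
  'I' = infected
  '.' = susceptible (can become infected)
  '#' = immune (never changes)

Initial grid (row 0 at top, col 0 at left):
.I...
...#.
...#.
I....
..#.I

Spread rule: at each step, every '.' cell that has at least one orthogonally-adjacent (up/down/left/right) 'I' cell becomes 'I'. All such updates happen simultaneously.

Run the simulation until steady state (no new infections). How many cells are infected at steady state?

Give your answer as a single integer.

Answer: 22

Derivation:
Step 0 (initial): 3 infected
Step 1: +8 new -> 11 infected
Step 2: +8 new -> 19 infected
Step 3: +3 new -> 22 infected
Step 4: +0 new -> 22 infected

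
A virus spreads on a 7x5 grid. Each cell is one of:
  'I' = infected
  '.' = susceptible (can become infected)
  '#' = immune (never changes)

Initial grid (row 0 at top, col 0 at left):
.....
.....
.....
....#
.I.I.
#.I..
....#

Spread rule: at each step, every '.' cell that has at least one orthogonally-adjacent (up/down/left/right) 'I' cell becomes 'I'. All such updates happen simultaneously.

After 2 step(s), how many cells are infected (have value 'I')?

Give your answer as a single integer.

Step 0 (initial): 3 infected
Step 1: +8 new -> 11 infected
Step 2: +7 new -> 18 infected

Answer: 18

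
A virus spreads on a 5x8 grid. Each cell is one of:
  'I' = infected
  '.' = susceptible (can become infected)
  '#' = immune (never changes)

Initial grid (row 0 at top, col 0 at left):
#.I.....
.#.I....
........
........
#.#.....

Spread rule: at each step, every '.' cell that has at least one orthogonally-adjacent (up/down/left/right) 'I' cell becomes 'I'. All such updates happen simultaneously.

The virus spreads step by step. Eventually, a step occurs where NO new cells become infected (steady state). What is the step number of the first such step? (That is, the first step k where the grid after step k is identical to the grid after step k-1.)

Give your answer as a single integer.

Step 0 (initial): 2 infected
Step 1: +5 new -> 7 infected
Step 2: +5 new -> 12 infected
Step 3: +7 new -> 19 infected
Step 4: +7 new -> 26 infected
Step 5: +7 new -> 33 infected
Step 6: +2 new -> 35 infected
Step 7: +1 new -> 36 infected
Step 8: +0 new -> 36 infected

Answer: 8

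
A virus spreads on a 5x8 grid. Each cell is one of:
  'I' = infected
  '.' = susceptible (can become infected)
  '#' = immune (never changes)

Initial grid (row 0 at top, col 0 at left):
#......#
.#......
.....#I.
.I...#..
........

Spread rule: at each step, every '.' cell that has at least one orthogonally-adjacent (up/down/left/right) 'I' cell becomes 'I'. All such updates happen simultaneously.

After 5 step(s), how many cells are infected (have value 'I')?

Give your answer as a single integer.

Step 0 (initial): 2 infected
Step 1: +7 new -> 9 infected
Step 2: +10 new -> 19 infected
Step 3: +9 new -> 28 infected
Step 4: +5 new -> 33 infected
Step 5: +2 new -> 35 infected

Answer: 35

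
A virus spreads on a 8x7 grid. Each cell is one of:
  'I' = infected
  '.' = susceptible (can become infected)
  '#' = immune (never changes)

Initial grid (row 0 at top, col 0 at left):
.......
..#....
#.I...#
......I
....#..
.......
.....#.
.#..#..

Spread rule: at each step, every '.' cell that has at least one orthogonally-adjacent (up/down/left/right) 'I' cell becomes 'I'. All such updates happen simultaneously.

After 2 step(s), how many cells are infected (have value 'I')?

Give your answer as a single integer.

Step 0 (initial): 2 infected
Step 1: +5 new -> 7 infected
Step 2: +10 new -> 17 infected

Answer: 17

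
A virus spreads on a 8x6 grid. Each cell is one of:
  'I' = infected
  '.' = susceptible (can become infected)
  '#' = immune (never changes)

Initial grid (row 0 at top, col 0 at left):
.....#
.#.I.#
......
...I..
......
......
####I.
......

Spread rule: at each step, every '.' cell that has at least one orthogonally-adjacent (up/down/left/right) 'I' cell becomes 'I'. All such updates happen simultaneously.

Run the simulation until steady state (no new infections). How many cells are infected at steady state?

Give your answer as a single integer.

Step 0 (initial): 3 infected
Step 1: +10 new -> 13 infected
Step 2: +12 new -> 25 infected
Step 3: +8 new -> 33 infected
Step 4: +5 new -> 38 infected
Step 5: +3 new -> 41 infected
Step 6: +0 new -> 41 infected

Answer: 41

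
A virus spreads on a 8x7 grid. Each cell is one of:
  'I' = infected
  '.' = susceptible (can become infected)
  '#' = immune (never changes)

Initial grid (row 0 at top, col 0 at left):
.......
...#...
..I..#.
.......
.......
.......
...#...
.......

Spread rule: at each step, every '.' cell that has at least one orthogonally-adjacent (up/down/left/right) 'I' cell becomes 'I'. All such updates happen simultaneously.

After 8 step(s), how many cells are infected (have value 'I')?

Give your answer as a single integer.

Step 0 (initial): 1 infected
Step 1: +4 new -> 5 infected
Step 2: +7 new -> 12 infected
Step 3: +9 new -> 21 infected
Step 4: +9 new -> 30 infected
Step 5: +8 new -> 38 infected
Step 6: +8 new -> 46 infected
Step 7: +4 new -> 50 infected
Step 8: +2 new -> 52 infected

Answer: 52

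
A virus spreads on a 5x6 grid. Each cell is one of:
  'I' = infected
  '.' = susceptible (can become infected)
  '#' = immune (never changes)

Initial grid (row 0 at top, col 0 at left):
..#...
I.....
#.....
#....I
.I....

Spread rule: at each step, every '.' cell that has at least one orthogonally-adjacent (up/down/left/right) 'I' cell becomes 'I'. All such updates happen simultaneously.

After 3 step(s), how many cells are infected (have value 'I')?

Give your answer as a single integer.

Answer: 25

Derivation:
Step 0 (initial): 3 infected
Step 1: +8 new -> 11 infected
Step 2: +9 new -> 20 infected
Step 3: +5 new -> 25 infected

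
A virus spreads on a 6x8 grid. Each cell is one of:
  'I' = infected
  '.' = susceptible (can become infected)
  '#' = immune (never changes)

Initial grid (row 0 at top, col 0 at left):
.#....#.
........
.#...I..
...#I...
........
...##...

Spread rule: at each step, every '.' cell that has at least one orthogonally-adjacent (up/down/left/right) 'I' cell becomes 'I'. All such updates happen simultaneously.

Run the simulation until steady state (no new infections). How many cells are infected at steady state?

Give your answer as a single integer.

Answer: 42

Derivation:
Step 0 (initial): 2 infected
Step 1: +5 new -> 7 infected
Step 2: +8 new -> 15 infected
Step 3: +8 new -> 23 infected
Step 4: +8 new -> 31 infected
Step 5: +6 new -> 37 infected
Step 6: +3 new -> 40 infected
Step 7: +2 new -> 42 infected
Step 8: +0 new -> 42 infected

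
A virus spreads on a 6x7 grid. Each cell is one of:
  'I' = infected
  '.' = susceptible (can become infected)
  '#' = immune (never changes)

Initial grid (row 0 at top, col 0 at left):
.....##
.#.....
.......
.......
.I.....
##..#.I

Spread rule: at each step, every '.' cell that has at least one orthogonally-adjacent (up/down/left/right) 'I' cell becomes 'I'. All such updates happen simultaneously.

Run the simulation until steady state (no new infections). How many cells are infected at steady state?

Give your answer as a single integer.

Answer: 36

Derivation:
Step 0 (initial): 2 infected
Step 1: +5 new -> 7 infected
Step 2: +7 new -> 14 infected
Step 3: +7 new -> 21 infected
Step 4: +6 new -> 27 infected
Step 5: +5 new -> 32 infected
Step 6: +3 new -> 35 infected
Step 7: +1 new -> 36 infected
Step 8: +0 new -> 36 infected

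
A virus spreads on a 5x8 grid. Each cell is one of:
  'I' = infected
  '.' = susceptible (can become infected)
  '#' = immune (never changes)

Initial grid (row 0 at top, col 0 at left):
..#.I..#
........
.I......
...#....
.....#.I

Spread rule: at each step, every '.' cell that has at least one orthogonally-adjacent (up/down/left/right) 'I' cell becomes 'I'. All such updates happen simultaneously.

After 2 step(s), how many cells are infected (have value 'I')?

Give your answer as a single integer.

Answer: 25

Derivation:
Step 0 (initial): 3 infected
Step 1: +9 new -> 12 infected
Step 2: +13 new -> 25 infected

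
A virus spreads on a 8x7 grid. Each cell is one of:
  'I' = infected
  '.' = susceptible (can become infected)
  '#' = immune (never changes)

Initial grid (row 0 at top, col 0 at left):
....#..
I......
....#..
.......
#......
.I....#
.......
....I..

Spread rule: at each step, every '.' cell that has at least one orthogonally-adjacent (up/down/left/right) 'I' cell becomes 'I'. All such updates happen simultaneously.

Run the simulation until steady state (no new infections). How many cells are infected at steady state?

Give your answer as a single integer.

Step 0 (initial): 3 infected
Step 1: +10 new -> 13 infected
Step 2: +15 new -> 28 infected
Step 3: +9 new -> 37 infected
Step 4: +6 new -> 43 infected
Step 5: +3 new -> 46 infected
Step 6: +4 new -> 50 infected
Step 7: +2 new -> 52 infected
Step 8: +0 new -> 52 infected

Answer: 52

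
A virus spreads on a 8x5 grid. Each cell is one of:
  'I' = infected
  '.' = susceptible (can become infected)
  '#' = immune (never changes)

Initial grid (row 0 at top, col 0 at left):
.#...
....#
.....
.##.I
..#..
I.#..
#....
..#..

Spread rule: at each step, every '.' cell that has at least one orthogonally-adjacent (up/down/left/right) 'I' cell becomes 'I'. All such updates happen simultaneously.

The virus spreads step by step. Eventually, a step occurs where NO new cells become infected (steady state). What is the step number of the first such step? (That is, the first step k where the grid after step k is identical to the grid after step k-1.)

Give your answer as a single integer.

Step 0 (initial): 2 infected
Step 1: +5 new -> 7 infected
Step 2: +6 new -> 13 infected
Step 3: +7 new -> 20 infected
Step 4: +7 new -> 27 infected
Step 5: +5 new -> 32 infected
Step 6: +0 new -> 32 infected

Answer: 6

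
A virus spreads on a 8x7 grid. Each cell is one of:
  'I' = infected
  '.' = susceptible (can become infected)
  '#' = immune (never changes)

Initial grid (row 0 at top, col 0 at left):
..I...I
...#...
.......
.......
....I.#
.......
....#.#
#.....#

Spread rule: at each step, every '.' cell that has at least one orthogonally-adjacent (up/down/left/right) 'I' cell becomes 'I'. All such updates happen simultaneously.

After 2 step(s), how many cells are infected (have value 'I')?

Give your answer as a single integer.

Step 0 (initial): 3 infected
Step 1: +9 new -> 12 infected
Step 2: +12 new -> 24 infected

Answer: 24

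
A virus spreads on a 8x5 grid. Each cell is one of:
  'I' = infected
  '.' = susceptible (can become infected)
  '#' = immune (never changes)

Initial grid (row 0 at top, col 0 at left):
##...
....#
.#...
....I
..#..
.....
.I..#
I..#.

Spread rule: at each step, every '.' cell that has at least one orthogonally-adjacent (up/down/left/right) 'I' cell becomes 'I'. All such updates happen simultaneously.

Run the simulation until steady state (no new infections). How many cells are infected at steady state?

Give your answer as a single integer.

Answer: 32

Derivation:
Step 0 (initial): 3 infected
Step 1: +7 new -> 10 infected
Step 2: +9 new -> 19 infected
Step 3: +5 new -> 24 infected
Step 4: +3 new -> 27 infected
Step 5: +4 new -> 31 infected
Step 6: +1 new -> 32 infected
Step 7: +0 new -> 32 infected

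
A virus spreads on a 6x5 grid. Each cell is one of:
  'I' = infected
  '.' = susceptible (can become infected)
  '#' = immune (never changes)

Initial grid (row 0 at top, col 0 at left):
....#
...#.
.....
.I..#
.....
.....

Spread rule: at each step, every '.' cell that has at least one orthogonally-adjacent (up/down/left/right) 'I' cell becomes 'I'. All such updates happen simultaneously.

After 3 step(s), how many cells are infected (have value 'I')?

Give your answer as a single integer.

Step 0 (initial): 1 infected
Step 1: +4 new -> 5 infected
Step 2: +7 new -> 12 infected
Step 3: +7 new -> 19 infected

Answer: 19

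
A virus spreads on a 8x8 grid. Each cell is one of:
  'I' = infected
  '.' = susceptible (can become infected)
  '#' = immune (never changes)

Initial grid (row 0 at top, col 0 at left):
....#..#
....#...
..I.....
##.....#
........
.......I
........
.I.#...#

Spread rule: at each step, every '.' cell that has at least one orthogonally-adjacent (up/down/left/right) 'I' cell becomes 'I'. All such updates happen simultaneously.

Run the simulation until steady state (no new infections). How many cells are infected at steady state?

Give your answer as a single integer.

Answer: 56

Derivation:
Step 0 (initial): 3 infected
Step 1: +10 new -> 13 infected
Step 2: +13 new -> 26 infected
Step 3: +15 new -> 41 infected
Step 4: +9 new -> 50 infected
Step 5: +4 new -> 54 infected
Step 6: +2 new -> 56 infected
Step 7: +0 new -> 56 infected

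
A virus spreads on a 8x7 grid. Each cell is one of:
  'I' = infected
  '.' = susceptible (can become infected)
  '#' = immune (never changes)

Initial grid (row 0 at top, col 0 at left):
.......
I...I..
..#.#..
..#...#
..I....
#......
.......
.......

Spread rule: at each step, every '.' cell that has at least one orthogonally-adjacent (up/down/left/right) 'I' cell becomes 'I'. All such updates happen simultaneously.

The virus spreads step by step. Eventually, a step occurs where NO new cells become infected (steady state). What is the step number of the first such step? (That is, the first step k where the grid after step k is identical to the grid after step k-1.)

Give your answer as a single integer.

Step 0 (initial): 3 infected
Step 1: +9 new -> 12 infected
Step 2: +16 new -> 28 infected
Step 3: +10 new -> 38 infected
Step 4: +6 new -> 44 infected
Step 5: +4 new -> 48 infected
Step 6: +2 new -> 50 infected
Step 7: +1 new -> 51 infected
Step 8: +0 new -> 51 infected

Answer: 8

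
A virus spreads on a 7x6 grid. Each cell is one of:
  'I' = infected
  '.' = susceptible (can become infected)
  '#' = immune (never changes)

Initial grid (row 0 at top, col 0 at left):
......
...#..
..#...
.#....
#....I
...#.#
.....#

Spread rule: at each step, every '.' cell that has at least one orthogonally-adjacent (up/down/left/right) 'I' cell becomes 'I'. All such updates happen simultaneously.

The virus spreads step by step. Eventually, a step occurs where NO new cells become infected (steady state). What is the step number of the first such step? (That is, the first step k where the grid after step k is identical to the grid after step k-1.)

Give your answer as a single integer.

Answer: 13

Derivation:
Step 0 (initial): 1 infected
Step 1: +2 new -> 3 infected
Step 2: +4 new -> 7 infected
Step 3: +5 new -> 12 infected
Step 4: +7 new -> 19 infected
Step 5: +3 new -> 22 infected
Step 6: +3 new -> 25 infected
Step 7: +2 new -> 27 infected
Step 8: +2 new -> 29 infected
Step 9: +2 new -> 31 infected
Step 10: +2 new -> 33 infected
Step 11: +1 new -> 34 infected
Step 12: +1 new -> 35 infected
Step 13: +0 new -> 35 infected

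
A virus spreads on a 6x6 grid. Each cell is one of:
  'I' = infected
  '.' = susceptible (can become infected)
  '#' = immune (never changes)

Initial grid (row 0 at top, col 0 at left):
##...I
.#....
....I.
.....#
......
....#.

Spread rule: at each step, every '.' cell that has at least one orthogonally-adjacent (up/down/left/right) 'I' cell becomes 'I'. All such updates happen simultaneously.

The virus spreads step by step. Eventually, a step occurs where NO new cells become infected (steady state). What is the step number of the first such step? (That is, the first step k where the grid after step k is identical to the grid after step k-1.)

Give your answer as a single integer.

Answer: 8

Derivation:
Step 0 (initial): 2 infected
Step 1: +6 new -> 8 infected
Step 2: +5 new -> 13 infected
Step 3: +6 new -> 19 infected
Step 4: +5 new -> 24 infected
Step 5: +4 new -> 28 infected
Step 6: +2 new -> 30 infected
Step 7: +1 new -> 31 infected
Step 8: +0 new -> 31 infected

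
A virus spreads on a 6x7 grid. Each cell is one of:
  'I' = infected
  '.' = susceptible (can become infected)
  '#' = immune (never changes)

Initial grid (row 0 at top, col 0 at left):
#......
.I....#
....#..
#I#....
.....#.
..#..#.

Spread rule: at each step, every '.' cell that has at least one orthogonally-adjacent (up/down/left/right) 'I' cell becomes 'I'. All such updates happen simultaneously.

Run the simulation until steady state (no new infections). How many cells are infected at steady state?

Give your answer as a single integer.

Answer: 34

Derivation:
Step 0 (initial): 2 infected
Step 1: +5 new -> 7 infected
Step 2: +7 new -> 14 infected
Step 3: +5 new -> 19 infected
Step 4: +5 new -> 24 infected
Step 5: +4 new -> 28 infected
Step 6: +3 new -> 31 infected
Step 7: +1 new -> 32 infected
Step 8: +1 new -> 33 infected
Step 9: +1 new -> 34 infected
Step 10: +0 new -> 34 infected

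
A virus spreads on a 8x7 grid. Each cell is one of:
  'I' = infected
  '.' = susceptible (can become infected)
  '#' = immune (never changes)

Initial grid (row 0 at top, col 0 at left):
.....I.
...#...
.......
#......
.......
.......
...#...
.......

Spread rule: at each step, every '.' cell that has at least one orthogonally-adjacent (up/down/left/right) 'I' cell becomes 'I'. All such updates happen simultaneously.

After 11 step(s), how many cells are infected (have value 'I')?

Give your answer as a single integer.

Step 0 (initial): 1 infected
Step 1: +3 new -> 4 infected
Step 2: +4 new -> 8 infected
Step 3: +4 new -> 12 infected
Step 4: +6 new -> 18 infected
Step 5: +7 new -> 25 infected
Step 6: +7 new -> 32 infected
Step 7: +7 new -> 39 infected
Step 8: +4 new -> 43 infected
Step 9: +4 new -> 47 infected
Step 10: +3 new -> 50 infected
Step 11: +2 new -> 52 infected

Answer: 52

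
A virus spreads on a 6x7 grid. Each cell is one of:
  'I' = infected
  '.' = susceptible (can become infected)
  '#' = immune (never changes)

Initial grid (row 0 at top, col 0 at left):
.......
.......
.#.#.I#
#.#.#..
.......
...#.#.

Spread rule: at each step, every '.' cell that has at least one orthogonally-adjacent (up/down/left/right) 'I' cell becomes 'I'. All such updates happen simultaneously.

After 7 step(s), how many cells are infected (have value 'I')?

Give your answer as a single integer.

Answer: 33

Derivation:
Step 0 (initial): 1 infected
Step 1: +3 new -> 4 infected
Step 2: +5 new -> 9 infected
Step 3: +5 new -> 14 infected
Step 4: +5 new -> 19 infected
Step 5: +5 new -> 24 infected
Step 6: +4 new -> 28 infected
Step 7: +5 new -> 33 infected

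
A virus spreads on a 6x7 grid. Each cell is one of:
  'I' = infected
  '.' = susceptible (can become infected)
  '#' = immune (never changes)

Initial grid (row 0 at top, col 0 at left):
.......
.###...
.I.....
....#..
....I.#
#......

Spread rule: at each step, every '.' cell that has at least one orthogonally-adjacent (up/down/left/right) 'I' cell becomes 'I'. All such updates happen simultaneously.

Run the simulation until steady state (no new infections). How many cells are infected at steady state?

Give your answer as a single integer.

Step 0 (initial): 2 infected
Step 1: +6 new -> 8 infected
Step 2: +10 new -> 18 infected
Step 3: +8 new -> 26 infected
Step 4: +4 new -> 30 infected
Step 5: +4 new -> 34 infected
Step 6: +2 new -> 36 infected
Step 7: +0 new -> 36 infected

Answer: 36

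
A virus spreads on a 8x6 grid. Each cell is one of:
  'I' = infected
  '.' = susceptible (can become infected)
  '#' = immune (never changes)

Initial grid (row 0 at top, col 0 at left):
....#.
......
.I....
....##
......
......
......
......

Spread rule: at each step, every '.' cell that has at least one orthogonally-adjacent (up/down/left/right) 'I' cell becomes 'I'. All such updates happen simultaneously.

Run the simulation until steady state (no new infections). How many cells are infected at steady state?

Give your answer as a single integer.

Answer: 45

Derivation:
Step 0 (initial): 1 infected
Step 1: +4 new -> 5 infected
Step 2: +7 new -> 12 infected
Step 3: +8 new -> 20 infected
Step 4: +7 new -> 27 infected
Step 5: +6 new -> 33 infected
Step 6: +6 new -> 39 infected
Step 7: +3 new -> 42 infected
Step 8: +2 new -> 44 infected
Step 9: +1 new -> 45 infected
Step 10: +0 new -> 45 infected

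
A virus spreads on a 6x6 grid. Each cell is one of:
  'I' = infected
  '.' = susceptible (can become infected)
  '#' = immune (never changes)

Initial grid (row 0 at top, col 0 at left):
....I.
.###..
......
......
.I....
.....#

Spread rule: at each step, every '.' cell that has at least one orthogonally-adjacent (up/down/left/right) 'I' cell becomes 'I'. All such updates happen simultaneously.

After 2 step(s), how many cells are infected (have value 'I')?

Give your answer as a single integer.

Step 0 (initial): 2 infected
Step 1: +7 new -> 9 infected
Step 2: +9 new -> 18 infected

Answer: 18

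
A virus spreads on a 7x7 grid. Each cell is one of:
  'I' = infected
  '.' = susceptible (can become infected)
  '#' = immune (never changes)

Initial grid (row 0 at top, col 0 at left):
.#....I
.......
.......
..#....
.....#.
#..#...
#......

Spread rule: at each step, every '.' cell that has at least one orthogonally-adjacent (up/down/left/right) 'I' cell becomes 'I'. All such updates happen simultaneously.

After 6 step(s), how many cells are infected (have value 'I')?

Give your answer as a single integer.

Answer: 25

Derivation:
Step 0 (initial): 1 infected
Step 1: +2 new -> 3 infected
Step 2: +3 new -> 6 infected
Step 3: +4 new -> 10 infected
Step 4: +5 new -> 15 infected
Step 5: +4 new -> 19 infected
Step 6: +6 new -> 25 infected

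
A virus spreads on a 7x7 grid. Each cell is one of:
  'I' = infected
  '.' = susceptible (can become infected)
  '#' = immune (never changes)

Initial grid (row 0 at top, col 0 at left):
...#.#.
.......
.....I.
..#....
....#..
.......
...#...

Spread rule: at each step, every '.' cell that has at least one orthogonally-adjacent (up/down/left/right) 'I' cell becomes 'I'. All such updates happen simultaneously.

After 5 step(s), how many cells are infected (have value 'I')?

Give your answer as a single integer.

Answer: 32

Derivation:
Step 0 (initial): 1 infected
Step 1: +4 new -> 5 infected
Step 2: +6 new -> 11 infected
Step 3: +7 new -> 18 infected
Step 4: +6 new -> 24 infected
Step 5: +8 new -> 32 infected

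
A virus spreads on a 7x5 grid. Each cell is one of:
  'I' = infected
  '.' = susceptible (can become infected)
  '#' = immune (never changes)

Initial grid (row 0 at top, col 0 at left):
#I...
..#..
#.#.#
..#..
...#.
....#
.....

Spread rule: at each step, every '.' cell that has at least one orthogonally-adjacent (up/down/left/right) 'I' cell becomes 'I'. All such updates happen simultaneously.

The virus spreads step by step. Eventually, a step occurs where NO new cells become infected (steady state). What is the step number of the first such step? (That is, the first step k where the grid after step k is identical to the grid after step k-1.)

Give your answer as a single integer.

Answer: 10

Derivation:
Step 0 (initial): 1 infected
Step 1: +2 new -> 3 infected
Step 2: +3 new -> 6 infected
Step 3: +3 new -> 9 infected
Step 4: +4 new -> 13 infected
Step 5: +4 new -> 17 infected
Step 6: +4 new -> 21 infected
Step 7: +4 new -> 25 infected
Step 8: +1 new -> 26 infected
Step 9: +1 new -> 27 infected
Step 10: +0 new -> 27 infected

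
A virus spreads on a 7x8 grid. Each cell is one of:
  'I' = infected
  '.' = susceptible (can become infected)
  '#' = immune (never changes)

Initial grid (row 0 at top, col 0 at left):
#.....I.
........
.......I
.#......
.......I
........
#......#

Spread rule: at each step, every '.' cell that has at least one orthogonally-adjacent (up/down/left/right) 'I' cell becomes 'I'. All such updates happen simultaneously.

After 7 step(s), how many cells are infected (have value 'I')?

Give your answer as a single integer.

Step 0 (initial): 3 infected
Step 1: +8 new -> 11 infected
Step 2: +6 new -> 17 infected
Step 3: +7 new -> 24 infected
Step 4: +7 new -> 31 infected
Step 5: +7 new -> 38 infected
Step 6: +6 new -> 44 infected
Step 7: +5 new -> 49 infected

Answer: 49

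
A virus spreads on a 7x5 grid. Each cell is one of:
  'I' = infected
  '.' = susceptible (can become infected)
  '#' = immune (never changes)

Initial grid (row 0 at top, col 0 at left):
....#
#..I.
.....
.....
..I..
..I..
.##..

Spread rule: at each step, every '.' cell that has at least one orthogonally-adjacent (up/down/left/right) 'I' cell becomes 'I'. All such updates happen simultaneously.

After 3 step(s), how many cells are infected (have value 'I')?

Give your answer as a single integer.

Answer: 29

Derivation:
Step 0 (initial): 3 infected
Step 1: +9 new -> 12 infected
Step 2: +11 new -> 23 infected
Step 3: +6 new -> 29 infected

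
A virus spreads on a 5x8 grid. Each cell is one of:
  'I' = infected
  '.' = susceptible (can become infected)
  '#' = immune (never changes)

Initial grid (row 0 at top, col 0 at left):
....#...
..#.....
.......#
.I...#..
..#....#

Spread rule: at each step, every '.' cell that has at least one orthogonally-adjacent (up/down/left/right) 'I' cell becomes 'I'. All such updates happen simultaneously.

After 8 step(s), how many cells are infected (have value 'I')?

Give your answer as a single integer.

Step 0 (initial): 1 infected
Step 1: +4 new -> 5 infected
Step 2: +5 new -> 10 infected
Step 3: +5 new -> 15 infected
Step 4: +5 new -> 20 infected
Step 5: +4 new -> 24 infected
Step 6: +3 new -> 27 infected
Step 7: +3 new -> 30 infected
Step 8: +3 new -> 33 infected

Answer: 33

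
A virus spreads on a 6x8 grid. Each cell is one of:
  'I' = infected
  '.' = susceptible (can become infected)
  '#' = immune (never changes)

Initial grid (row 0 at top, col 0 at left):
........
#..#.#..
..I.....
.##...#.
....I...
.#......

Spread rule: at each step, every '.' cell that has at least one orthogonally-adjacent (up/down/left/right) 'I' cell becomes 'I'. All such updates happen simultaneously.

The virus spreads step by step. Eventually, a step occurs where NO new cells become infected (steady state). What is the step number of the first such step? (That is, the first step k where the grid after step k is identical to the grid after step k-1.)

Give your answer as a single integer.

Step 0 (initial): 2 infected
Step 1: +7 new -> 9 infected
Step 2: +10 new -> 19 infected
Step 3: +9 new -> 28 infected
Step 4: +6 new -> 34 infected
Step 5: +4 new -> 38 infected
Step 6: +2 new -> 40 infected
Step 7: +1 new -> 41 infected
Step 8: +0 new -> 41 infected

Answer: 8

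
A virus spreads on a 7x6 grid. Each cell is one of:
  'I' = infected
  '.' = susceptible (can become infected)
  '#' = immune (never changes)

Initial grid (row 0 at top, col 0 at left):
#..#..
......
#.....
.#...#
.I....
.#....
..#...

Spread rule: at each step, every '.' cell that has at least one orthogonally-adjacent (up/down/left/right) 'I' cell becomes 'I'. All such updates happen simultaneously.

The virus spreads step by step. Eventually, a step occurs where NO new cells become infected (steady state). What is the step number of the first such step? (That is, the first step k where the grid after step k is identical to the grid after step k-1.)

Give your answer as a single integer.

Answer: 9

Derivation:
Step 0 (initial): 1 infected
Step 1: +2 new -> 3 infected
Step 2: +5 new -> 8 infected
Step 3: +5 new -> 13 infected
Step 4: +8 new -> 21 infected
Step 5: +6 new -> 27 infected
Step 6: +5 new -> 32 infected
Step 7: +2 new -> 34 infected
Step 8: +1 new -> 35 infected
Step 9: +0 new -> 35 infected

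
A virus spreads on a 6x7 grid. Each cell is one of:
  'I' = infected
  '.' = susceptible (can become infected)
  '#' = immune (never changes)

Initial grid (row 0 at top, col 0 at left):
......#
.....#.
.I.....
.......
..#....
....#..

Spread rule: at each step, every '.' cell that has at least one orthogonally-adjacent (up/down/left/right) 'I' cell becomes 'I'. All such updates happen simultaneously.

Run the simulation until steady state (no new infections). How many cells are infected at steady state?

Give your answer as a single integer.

Step 0 (initial): 1 infected
Step 1: +4 new -> 5 infected
Step 2: +7 new -> 12 infected
Step 3: +7 new -> 19 infected
Step 4: +7 new -> 26 infected
Step 5: +5 new -> 31 infected
Step 6: +4 new -> 35 infected
Step 7: +2 new -> 37 infected
Step 8: +1 new -> 38 infected
Step 9: +0 new -> 38 infected

Answer: 38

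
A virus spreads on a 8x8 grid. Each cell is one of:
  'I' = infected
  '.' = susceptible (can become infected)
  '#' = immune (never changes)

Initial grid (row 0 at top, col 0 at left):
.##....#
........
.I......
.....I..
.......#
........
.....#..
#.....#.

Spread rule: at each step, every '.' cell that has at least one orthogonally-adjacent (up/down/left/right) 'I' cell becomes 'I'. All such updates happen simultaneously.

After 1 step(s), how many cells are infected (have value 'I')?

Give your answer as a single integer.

Answer: 10

Derivation:
Step 0 (initial): 2 infected
Step 1: +8 new -> 10 infected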